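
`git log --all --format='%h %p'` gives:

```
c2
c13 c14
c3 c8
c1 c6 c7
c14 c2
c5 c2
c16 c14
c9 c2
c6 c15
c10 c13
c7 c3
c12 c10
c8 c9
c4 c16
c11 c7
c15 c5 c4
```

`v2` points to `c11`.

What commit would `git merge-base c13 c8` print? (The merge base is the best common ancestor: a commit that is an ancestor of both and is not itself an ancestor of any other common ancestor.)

c2

Ancestors of c13: {c13, c14, c2}.
Ancestors of c8: {c2, c8, c9}.
Common ancestors: {c2}.
The only common ancestor is c2, so it is the merge base.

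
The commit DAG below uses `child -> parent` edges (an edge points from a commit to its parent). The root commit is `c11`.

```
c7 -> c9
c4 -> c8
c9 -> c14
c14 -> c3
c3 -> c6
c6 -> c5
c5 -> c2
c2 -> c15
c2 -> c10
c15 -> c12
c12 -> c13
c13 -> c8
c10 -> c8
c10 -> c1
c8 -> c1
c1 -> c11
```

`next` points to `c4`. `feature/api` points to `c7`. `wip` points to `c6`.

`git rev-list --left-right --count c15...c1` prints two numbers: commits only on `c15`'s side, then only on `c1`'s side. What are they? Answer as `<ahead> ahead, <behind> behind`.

4 ahead, 0 behind

Reachable from c15: {c1, c11, c12, c13, c15, c8}.
Reachable from c1: {c1, c11}.
Only in c15's history (ahead): {c12, c13, c15, c8} — 4.
Only in c1's history (behind): {} — 0.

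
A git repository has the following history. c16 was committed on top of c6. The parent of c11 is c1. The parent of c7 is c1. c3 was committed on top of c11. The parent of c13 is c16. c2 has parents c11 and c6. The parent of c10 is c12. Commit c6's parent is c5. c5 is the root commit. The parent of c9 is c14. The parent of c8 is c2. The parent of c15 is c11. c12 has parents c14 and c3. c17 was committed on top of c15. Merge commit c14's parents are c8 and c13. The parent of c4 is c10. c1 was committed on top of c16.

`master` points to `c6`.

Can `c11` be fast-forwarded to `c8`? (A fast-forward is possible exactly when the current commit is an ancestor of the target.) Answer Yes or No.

A fast-forward from c11 to c8 is possible iff c11 is an ancestor of c8.
Ancestors of c8: {c1, c11, c16, c2, c5, c6, c8}.
c11 is among them, so fast-forward is possible.

Yes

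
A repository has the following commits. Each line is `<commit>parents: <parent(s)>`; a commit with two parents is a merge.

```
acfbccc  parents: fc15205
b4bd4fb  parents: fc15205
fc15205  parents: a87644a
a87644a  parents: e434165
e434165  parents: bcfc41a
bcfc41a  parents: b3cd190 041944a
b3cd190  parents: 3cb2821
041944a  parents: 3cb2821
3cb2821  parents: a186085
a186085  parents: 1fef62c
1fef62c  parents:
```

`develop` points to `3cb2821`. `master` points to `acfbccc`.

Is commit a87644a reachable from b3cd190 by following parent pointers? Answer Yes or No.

No

Ancestors of b3cd190: {1fef62c, 3cb2821, a186085, b3cd190}.
a87644a is not in that set, so it is not an ancestor of b3cd190.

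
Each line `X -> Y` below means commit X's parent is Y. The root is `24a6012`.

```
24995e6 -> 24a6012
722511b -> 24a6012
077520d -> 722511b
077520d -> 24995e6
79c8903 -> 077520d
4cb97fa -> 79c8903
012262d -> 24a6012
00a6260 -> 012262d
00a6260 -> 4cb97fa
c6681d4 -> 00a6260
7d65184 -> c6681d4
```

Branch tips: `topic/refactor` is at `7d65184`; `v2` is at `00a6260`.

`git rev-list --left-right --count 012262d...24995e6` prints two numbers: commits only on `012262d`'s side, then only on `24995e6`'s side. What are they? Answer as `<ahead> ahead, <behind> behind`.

Reachable from 012262d: {012262d, 24a6012}.
Reachable from 24995e6: {24995e6, 24a6012}.
Only in 012262d's history (ahead): {012262d} — 1.
Only in 24995e6's history (behind): {24995e6} — 1.

1 ahead, 1 behind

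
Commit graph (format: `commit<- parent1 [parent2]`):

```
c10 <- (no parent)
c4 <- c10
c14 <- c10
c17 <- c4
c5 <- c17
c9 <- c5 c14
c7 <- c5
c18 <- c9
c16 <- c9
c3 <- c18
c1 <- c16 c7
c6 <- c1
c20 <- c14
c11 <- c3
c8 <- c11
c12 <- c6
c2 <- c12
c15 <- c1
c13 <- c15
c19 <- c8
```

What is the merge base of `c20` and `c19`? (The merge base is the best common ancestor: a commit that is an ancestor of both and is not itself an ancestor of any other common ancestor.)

Ancestors of c20: {c10, c14, c20}.
Ancestors of c19: {c10, c11, c14, c17, c18, c19, c3, c4, c5, c8, c9}.
Common ancestors: {c10, c14}.
Among these, c14 is not an ancestor of any other common ancestor — it is the merge base.

c14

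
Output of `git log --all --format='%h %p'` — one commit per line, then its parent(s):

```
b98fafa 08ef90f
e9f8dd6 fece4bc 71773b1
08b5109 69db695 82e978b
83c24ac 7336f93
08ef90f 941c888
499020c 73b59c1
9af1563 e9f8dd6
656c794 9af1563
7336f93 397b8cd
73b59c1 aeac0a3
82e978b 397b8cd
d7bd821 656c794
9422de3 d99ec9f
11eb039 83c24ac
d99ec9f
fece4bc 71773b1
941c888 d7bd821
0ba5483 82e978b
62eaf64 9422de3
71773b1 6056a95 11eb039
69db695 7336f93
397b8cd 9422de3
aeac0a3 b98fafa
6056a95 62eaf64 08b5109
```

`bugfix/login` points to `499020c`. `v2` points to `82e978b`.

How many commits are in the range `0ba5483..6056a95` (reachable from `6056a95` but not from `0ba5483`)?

5

Reachable from 6056a95: {08b5109, 397b8cd, 6056a95, 62eaf64, 69db695, 7336f93, 82e978b, 9422de3, d99ec9f}.
Reachable from 0ba5483: {0ba5483, 397b8cd, 82e978b, 9422de3, d99ec9f}.
In 6056a95's history but not 0ba5483's: {08b5109, 6056a95, 62eaf64, 69db695, 7336f93} — 5 commits.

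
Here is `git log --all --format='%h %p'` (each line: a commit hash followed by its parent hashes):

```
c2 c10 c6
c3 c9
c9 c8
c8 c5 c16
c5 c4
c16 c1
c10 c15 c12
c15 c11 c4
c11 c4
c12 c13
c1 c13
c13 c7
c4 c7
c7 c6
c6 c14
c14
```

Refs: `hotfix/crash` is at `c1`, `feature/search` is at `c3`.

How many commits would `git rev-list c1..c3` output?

Reachable from c3: {c1, c13, c14, c16, c3, c4, c5, c6, c7, c8, c9}.
Reachable from c1: {c1, c13, c14, c6, c7}.
In c3's history but not c1's: {c16, c3, c4, c5, c8, c9} — 6 commits.

6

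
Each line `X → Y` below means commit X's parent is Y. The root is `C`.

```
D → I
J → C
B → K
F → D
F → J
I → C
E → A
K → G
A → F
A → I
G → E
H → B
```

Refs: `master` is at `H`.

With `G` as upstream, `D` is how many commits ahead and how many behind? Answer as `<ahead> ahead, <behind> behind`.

0 ahead, 5 behind

Reachable from D: {C, D, I}.
Reachable from G: {A, C, D, E, F, G, I, J}.
Only in D's history (ahead): {} — 0.
Only in G's history (behind): {A, E, F, G, J} — 5.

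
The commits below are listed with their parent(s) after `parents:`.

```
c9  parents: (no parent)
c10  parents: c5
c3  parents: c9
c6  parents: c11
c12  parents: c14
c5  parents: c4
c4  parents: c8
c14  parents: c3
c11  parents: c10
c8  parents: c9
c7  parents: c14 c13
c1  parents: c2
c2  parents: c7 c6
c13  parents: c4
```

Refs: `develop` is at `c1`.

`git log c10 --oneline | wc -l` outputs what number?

5

Walking parent pointers from c10: reachable set = {c10, c4, c5, c8, c9}.
That is 5 commits.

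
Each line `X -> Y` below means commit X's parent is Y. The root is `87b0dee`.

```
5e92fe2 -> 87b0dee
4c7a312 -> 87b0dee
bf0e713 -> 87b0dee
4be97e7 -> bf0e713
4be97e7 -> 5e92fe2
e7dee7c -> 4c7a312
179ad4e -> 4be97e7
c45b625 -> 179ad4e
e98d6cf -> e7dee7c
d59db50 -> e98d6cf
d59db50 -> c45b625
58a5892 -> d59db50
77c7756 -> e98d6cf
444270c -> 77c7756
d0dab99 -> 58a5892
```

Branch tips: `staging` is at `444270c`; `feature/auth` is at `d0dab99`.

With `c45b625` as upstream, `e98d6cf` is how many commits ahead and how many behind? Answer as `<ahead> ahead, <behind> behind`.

Reachable from e98d6cf: {4c7a312, 87b0dee, e7dee7c, e98d6cf}.
Reachable from c45b625: {179ad4e, 4be97e7, 5e92fe2, 87b0dee, bf0e713, c45b625}.
Only in e98d6cf's history (ahead): {4c7a312, e7dee7c, e98d6cf} — 3.
Only in c45b625's history (behind): {179ad4e, 4be97e7, 5e92fe2, bf0e713, c45b625} — 5.

3 ahead, 5 behind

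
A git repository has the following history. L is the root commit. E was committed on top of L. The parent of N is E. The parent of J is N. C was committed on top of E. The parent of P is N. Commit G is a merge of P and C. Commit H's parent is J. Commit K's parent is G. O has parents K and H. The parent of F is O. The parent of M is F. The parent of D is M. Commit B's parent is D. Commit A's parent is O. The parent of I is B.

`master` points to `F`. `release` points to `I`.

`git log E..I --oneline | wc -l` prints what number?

13

Reachable from I: {B, C, D, E, F, G, H, I, J, K, L, M, N, O, P}.
Reachable from E: {E, L}.
In I's history but not E's: {B, C, D, F, G, H, I, J, K, M, N, O, P} — 13 commits.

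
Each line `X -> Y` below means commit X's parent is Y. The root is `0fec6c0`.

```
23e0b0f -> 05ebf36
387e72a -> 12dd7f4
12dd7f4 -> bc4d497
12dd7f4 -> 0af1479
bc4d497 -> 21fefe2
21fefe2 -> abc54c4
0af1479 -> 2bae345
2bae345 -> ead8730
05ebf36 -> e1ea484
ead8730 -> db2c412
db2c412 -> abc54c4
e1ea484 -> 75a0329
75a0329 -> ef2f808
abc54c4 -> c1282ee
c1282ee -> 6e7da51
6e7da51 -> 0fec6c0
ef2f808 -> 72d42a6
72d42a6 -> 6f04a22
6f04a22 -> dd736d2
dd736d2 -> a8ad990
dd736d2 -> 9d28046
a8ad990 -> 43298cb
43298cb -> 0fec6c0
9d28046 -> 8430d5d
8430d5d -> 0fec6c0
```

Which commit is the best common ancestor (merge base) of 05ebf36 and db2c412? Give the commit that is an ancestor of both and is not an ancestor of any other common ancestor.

0fec6c0

Ancestors of 05ebf36: {05ebf36, 0fec6c0, 43298cb, 6f04a22, 72d42a6, 75a0329, 8430d5d, 9d28046, a8ad990, dd736d2, e1ea484, ef2f808}.
Ancestors of db2c412: {0fec6c0, 6e7da51, abc54c4, c1282ee, db2c412}.
Common ancestors: {0fec6c0}.
The only common ancestor is 0fec6c0, so it is the merge base.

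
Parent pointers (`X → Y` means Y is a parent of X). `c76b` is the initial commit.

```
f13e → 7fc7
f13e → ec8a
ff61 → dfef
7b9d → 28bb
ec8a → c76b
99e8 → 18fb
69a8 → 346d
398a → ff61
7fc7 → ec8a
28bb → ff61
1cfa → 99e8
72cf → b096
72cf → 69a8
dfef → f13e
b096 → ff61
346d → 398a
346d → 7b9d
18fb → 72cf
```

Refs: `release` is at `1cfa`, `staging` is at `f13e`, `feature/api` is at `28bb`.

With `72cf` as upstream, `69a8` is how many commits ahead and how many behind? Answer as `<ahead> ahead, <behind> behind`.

Reachable from 69a8: {28bb, 346d, 398a, 69a8, 7b9d, 7fc7, c76b, dfef, ec8a, f13e, ff61}.
Reachable from 72cf: {28bb, 346d, 398a, 69a8, 72cf, 7b9d, 7fc7, b096, c76b, dfef, ec8a, f13e, ff61}.
Only in 69a8's history (ahead): {} — 0.
Only in 72cf's history (behind): {72cf, b096} — 2.

0 ahead, 2 behind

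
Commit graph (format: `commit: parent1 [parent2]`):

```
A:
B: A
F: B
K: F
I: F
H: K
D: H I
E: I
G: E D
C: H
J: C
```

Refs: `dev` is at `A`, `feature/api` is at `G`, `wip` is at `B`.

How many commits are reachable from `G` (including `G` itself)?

9

Walking parent pointers from G: reachable set = {A, B, D, E, F, G, H, I, K}.
That is 9 commits.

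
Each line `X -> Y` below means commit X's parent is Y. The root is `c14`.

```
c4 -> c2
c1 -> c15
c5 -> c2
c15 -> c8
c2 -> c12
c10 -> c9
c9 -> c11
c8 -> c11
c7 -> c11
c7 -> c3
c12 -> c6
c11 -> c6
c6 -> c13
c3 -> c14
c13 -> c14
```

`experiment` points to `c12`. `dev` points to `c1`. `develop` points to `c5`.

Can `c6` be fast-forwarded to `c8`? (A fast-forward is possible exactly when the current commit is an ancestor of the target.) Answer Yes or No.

A fast-forward from c6 to c8 is possible iff c6 is an ancestor of c8.
Ancestors of c8: {c11, c13, c14, c6, c8}.
c6 is among them, so fast-forward is possible.

Yes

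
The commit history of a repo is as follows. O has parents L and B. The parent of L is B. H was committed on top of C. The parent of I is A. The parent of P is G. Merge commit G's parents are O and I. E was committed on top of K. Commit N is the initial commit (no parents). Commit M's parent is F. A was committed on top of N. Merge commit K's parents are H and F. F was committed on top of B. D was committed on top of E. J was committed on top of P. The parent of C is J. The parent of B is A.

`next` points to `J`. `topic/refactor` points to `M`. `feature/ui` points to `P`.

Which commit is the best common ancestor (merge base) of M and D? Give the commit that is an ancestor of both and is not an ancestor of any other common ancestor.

F

Ancestors of M: {A, B, F, M, N}.
Ancestors of D: {A, B, C, D, E, F, G, H, I, J, K, L, N, O, P}.
Common ancestors: {A, B, F, N}.
Among these, F is not an ancestor of any other common ancestor — it is the merge base.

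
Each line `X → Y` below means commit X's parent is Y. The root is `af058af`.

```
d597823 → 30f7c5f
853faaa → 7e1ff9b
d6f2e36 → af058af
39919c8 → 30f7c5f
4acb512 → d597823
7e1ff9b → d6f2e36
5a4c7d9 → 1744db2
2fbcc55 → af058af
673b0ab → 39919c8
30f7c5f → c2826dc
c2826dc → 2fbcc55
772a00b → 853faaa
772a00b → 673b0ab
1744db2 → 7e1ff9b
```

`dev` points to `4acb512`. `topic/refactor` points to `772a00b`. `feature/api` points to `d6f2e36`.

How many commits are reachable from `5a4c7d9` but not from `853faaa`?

Reachable from 5a4c7d9: {1744db2, 5a4c7d9, 7e1ff9b, af058af, d6f2e36}.
Reachable from 853faaa: {7e1ff9b, 853faaa, af058af, d6f2e36}.
In 5a4c7d9's history but not 853faaa's: {1744db2, 5a4c7d9} — 2 commits.

2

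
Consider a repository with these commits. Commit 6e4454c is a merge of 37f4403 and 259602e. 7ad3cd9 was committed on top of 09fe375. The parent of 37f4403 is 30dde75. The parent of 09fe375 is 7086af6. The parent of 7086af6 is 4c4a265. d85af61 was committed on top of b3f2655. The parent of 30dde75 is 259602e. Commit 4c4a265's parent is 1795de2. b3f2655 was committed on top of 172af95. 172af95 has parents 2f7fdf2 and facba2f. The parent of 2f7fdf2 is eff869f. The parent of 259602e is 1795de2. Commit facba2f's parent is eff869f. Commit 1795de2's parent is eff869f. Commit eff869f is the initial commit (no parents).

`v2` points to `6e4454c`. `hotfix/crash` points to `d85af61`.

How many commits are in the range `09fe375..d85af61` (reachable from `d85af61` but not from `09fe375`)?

Reachable from d85af61: {172af95, 2f7fdf2, b3f2655, d85af61, eff869f, facba2f}.
Reachable from 09fe375: {09fe375, 1795de2, 4c4a265, 7086af6, eff869f}.
In d85af61's history but not 09fe375's: {172af95, 2f7fdf2, b3f2655, d85af61, facba2f} — 5 commits.

5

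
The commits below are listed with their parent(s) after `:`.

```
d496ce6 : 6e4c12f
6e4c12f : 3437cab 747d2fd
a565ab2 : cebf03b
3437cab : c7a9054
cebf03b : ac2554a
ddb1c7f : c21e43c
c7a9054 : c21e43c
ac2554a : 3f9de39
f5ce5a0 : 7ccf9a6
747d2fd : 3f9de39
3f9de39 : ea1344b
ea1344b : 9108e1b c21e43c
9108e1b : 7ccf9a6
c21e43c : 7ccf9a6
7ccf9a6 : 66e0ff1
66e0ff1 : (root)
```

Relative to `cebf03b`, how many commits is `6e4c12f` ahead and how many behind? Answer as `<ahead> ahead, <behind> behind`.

4 ahead, 2 behind

Reachable from 6e4c12f: {3437cab, 3f9de39, 66e0ff1, 6e4c12f, 747d2fd, 7ccf9a6, 9108e1b, c21e43c, c7a9054, ea1344b}.
Reachable from cebf03b: {3f9de39, 66e0ff1, 7ccf9a6, 9108e1b, ac2554a, c21e43c, cebf03b, ea1344b}.
Only in 6e4c12f's history (ahead): {3437cab, 6e4c12f, 747d2fd, c7a9054} — 4.
Only in cebf03b's history (behind): {ac2554a, cebf03b} — 2.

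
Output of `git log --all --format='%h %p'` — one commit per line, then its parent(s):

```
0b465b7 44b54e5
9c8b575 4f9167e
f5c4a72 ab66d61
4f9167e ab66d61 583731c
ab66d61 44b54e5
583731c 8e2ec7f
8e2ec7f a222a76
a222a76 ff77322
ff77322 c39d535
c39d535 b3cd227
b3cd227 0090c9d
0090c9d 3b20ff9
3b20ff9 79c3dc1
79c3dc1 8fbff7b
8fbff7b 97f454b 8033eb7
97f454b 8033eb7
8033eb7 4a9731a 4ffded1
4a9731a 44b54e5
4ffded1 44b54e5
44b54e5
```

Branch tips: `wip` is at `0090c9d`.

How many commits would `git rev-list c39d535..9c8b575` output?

7

Reachable from 9c8b575: {0090c9d, 3b20ff9, 44b54e5, 4a9731a, 4f9167e, 4ffded1, 583731c, 79c3dc1, 8033eb7, 8e2ec7f, 8fbff7b, 97f454b, 9c8b575, a222a76, ab66d61, b3cd227, c39d535, ff77322}.
Reachable from c39d535: {0090c9d, 3b20ff9, 44b54e5, 4a9731a, 4ffded1, 79c3dc1, 8033eb7, 8fbff7b, 97f454b, b3cd227, c39d535}.
In 9c8b575's history but not c39d535's: {4f9167e, 583731c, 8e2ec7f, 9c8b575, a222a76, ab66d61, ff77322} — 7 commits.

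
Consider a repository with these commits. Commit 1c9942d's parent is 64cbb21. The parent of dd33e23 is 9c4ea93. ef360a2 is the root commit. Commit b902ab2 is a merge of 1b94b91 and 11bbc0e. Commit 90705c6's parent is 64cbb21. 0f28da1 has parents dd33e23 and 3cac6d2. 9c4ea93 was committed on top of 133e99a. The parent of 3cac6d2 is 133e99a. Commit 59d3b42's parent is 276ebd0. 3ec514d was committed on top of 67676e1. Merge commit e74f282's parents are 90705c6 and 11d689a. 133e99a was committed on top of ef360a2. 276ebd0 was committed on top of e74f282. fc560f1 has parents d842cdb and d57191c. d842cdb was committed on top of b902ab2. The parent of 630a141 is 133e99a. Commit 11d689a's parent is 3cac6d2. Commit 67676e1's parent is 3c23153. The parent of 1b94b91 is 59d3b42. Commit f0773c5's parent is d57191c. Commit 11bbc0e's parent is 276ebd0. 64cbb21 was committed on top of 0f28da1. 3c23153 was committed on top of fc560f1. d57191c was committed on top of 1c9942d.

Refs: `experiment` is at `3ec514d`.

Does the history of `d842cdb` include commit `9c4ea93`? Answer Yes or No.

Yes

Ancestors of d842cdb (commits reachable by following parents): {0f28da1, 11bbc0e, 11d689a, 133e99a, 1b94b91, 276ebd0, 3cac6d2, 59d3b42, 64cbb21, 90705c6, 9c4ea93, b902ab2, d842cdb, dd33e23, e74f282, ef360a2}.
9c4ea93 is in that set, so it is an ancestor of d842cdb.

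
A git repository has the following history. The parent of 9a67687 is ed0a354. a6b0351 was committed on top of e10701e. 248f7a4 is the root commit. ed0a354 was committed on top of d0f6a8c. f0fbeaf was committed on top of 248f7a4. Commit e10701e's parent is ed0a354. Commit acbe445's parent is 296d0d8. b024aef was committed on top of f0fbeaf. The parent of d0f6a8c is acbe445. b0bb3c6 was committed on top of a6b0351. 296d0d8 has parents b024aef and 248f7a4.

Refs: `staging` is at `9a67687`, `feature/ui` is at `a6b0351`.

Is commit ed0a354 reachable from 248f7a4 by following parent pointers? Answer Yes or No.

Ancestors of 248f7a4: {248f7a4}.
ed0a354 is not in that set, so it is not an ancestor of 248f7a4.

No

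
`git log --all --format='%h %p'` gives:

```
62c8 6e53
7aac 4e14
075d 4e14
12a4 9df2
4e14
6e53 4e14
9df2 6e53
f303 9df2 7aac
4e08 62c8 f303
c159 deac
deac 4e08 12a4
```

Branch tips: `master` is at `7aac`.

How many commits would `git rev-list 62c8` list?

3

Walking parent pointers from 62c8: reachable set = {4e14, 62c8, 6e53}.
That is 3 commits.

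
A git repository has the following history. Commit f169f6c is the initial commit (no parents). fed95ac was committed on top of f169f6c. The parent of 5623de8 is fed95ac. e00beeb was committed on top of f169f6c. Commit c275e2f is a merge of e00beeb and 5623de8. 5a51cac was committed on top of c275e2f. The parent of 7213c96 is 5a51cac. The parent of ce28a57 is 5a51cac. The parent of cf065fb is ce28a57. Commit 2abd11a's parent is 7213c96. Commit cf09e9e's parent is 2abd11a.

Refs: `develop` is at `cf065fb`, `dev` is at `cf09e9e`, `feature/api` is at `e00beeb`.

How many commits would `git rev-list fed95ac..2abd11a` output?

6

Reachable from 2abd11a: {2abd11a, 5623de8, 5a51cac, 7213c96, c275e2f, e00beeb, f169f6c, fed95ac}.
Reachable from fed95ac: {f169f6c, fed95ac}.
In 2abd11a's history but not fed95ac's: {2abd11a, 5623de8, 5a51cac, 7213c96, c275e2f, e00beeb} — 6 commits.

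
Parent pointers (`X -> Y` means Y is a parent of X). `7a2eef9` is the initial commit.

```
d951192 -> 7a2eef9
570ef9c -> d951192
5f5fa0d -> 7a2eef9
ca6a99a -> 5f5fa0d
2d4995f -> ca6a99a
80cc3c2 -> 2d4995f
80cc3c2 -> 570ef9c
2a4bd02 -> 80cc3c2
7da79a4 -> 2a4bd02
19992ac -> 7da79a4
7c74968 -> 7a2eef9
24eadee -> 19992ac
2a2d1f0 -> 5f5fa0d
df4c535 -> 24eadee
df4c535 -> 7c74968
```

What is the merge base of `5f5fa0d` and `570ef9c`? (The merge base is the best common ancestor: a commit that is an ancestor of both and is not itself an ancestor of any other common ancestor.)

Ancestors of 5f5fa0d: {5f5fa0d, 7a2eef9}.
Ancestors of 570ef9c: {570ef9c, 7a2eef9, d951192}.
Common ancestors: {7a2eef9}.
The only common ancestor is 7a2eef9, so it is the merge base.

7a2eef9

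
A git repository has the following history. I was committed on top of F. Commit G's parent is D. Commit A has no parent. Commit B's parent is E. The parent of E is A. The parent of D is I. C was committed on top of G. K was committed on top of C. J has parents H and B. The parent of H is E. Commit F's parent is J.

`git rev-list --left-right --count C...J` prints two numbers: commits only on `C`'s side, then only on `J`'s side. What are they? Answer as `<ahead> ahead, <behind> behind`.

5 ahead, 0 behind

Reachable from C: {A, B, C, D, E, F, G, H, I, J}.
Reachable from J: {A, B, E, H, J}.
Only in C's history (ahead): {C, D, F, G, I} — 5.
Only in J's history (behind): {} — 0.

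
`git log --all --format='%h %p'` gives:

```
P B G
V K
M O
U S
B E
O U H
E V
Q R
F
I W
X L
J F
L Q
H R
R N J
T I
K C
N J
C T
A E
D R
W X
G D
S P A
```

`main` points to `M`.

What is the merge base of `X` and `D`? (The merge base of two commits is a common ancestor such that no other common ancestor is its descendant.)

Ancestors of X: {F, J, L, N, Q, R, X}.
Ancestors of D: {D, F, J, N, R}.
Common ancestors: {F, J, N, R}.
Among these, R is not an ancestor of any other common ancestor — it is the merge base.

R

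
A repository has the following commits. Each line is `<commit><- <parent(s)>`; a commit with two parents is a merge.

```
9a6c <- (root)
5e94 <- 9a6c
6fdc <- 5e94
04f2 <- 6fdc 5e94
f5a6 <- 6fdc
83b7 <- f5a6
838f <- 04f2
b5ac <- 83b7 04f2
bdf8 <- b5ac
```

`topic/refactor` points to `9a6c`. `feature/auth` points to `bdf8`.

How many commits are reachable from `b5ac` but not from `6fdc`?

4

Reachable from b5ac: {04f2, 5e94, 6fdc, 83b7, 9a6c, b5ac, f5a6}.
Reachable from 6fdc: {5e94, 6fdc, 9a6c}.
In b5ac's history but not 6fdc's: {04f2, 83b7, b5ac, f5a6} — 4 commits.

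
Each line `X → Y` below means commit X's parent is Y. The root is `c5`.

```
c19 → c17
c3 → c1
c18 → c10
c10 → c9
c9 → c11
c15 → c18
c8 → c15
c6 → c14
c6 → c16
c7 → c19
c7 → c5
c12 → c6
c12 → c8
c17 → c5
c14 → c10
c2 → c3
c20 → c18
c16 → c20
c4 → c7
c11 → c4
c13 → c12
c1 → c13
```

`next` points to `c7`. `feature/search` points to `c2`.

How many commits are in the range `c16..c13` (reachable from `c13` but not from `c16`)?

6

Reachable from c13: {c10, c11, c12, c13, c14, c15, c16, c17, c18, c19, c20, c4, c5, c6, c7, c8, c9}.
Reachable from c16: {c10, c11, c16, c17, c18, c19, c20, c4, c5, c7, c9}.
In c13's history but not c16's: {c12, c13, c14, c15, c6, c8} — 6 commits.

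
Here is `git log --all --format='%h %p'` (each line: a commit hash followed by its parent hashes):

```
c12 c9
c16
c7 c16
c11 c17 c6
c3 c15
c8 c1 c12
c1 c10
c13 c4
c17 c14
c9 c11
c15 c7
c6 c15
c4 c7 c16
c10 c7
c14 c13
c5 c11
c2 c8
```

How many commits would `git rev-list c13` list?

Walking parent pointers from c13: reachable set = {c13, c16, c4, c7}.
That is 4 commits.

4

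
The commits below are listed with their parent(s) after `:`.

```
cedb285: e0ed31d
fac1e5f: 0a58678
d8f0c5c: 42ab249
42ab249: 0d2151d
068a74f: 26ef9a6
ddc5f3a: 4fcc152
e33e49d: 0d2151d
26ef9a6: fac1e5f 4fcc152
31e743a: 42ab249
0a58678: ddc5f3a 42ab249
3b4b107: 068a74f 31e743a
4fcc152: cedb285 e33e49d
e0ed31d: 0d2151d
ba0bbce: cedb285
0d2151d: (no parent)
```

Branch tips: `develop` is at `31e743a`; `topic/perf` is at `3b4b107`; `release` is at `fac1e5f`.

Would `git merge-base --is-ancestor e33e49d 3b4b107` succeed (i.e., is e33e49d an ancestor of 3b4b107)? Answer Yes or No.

Ancestors of 3b4b107 (commits reachable by following parents): {068a74f, 0a58678, 0d2151d, 26ef9a6, 31e743a, 3b4b107, 42ab249, 4fcc152, cedb285, ddc5f3a, e0ed31d, e33e49d, fac1e5f}.
e33e49d is in that set, so it is an ancestor of 3b4b107.

Yes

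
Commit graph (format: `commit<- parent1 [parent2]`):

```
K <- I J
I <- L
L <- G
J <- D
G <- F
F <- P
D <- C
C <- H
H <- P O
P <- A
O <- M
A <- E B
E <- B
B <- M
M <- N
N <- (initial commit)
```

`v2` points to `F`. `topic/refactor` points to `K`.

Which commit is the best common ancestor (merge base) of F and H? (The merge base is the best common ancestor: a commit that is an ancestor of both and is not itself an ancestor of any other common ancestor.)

P

Ancestors of F: {A, B, E, F, M, N, P}.
Ancestors of H: {A, B, E, H, M, N, O, P}.
Common ancestors: {A, B, E, M, N, P}.
Among these, P is not an ancestor of any other common ancestor — it is the merge base.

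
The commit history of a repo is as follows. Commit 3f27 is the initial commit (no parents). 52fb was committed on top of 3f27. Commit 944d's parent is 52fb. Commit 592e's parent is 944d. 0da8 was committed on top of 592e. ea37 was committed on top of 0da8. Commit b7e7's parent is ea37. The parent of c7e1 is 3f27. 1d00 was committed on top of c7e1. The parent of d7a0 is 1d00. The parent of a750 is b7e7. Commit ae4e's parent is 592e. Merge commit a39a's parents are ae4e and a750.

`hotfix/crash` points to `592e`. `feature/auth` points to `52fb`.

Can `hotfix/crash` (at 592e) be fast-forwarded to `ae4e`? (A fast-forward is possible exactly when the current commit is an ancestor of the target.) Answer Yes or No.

A fast-forward from 592e to ae4e is possible iff 592e is an ancestor of ae4e.
Ancestors of ae4e: {3f27, 52fb, 592e, 944d, ae4e}.
592e is among them, so fast-forward is possible.

Yes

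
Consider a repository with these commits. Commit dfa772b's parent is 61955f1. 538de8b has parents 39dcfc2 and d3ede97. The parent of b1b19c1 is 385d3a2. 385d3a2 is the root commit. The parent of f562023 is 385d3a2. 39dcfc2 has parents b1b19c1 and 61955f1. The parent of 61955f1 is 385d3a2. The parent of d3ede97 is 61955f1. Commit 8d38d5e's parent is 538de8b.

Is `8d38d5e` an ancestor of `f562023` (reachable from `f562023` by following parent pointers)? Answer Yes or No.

No

Ancestors of f562023: {385d3a2, f562023}.
8d38d5e is not in that set, so it is not an ancestor of f562023.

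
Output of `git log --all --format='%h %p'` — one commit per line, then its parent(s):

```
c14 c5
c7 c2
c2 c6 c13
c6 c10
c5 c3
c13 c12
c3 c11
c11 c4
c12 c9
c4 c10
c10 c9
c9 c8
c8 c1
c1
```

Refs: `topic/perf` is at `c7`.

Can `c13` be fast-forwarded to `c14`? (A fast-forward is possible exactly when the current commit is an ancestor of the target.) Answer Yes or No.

No

A fast-forward from c13 to c14 is possible iff c13 is an ancestor of c14.
Ancestors of c14: {c1, c10, c11, c14, c3, c4, c5, c8, c9}.
c13 is not among them, so fast-forward is not possible.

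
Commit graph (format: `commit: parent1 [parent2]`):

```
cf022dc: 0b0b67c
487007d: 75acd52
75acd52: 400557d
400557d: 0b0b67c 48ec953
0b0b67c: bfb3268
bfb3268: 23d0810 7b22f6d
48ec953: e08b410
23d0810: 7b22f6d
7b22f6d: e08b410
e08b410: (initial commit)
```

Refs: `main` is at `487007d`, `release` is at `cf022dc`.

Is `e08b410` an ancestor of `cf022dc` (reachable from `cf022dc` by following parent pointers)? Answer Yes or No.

Yes

Ancestors of cf022dc (commits reachable by following parents): {0b0b67c, 23d0810, 7b22f6d, bfb3268, cf022dc, e08b410}.
e08b410 is in that set, so it is an ancestor of cf022dc.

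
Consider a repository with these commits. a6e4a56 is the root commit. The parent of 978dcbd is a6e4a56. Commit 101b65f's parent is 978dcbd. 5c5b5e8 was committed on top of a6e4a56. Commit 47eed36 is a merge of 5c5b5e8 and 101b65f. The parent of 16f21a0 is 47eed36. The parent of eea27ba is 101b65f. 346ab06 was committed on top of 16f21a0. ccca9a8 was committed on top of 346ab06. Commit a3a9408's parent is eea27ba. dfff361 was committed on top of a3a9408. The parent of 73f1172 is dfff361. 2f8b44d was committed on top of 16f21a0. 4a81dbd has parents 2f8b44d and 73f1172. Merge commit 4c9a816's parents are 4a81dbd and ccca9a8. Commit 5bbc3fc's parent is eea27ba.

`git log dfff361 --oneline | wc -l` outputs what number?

6

Walking parent pointers from dfff361: reachable set = {101b65f, 978dcbd, a3a9408, a6e4a56, dfff361, eea27ba}.
That is 6 commits.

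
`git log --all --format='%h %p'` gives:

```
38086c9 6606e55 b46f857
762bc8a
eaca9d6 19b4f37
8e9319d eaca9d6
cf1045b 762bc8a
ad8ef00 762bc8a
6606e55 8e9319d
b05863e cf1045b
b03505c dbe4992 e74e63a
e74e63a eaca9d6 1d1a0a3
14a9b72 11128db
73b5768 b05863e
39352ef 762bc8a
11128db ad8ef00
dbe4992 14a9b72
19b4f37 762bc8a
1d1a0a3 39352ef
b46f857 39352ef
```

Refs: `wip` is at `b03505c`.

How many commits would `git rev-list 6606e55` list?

5

Walking parent pointers from 6606e55: reachable set = {19b4f37, 6606e55, 762bc8a, 8e9319d, eaca9d6}.
That is 5 commits.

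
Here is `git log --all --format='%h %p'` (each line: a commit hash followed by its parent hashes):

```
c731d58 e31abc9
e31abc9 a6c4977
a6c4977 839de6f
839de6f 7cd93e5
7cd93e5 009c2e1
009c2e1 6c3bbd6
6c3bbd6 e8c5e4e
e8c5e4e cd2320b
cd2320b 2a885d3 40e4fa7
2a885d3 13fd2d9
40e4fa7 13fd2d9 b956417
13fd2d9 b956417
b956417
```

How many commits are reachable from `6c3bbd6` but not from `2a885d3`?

4

Reachable from 6c3bbd6: {13fd2d9, 2a885d3, 40e4fa7, 6c3bbd6, b956417, cd2320b, e8c5e4e}.
Reachable from 2a885d3: {13fd2d9, 2a885d3, b956417}.
In 6c3bbd6's history but not 2a885d3's: {40e4fa7, 6c3bbd6, cd2320b, e8c5e4e} — 4 commits.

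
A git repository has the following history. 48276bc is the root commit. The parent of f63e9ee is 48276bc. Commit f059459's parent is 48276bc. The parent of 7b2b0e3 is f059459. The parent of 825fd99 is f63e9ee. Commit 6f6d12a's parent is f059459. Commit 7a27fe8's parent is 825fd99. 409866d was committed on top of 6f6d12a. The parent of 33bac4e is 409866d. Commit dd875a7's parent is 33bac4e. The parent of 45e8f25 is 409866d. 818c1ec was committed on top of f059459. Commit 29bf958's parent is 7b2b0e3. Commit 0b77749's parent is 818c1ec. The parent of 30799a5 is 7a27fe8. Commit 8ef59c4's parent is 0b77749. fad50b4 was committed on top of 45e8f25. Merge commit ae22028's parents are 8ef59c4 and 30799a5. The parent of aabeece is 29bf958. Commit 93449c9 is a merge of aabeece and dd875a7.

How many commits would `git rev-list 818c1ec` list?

3

Walking parent pointers from 818c1ec: reachable set = {48276bc, 818c1ec, f059459}.
That is 3 commits.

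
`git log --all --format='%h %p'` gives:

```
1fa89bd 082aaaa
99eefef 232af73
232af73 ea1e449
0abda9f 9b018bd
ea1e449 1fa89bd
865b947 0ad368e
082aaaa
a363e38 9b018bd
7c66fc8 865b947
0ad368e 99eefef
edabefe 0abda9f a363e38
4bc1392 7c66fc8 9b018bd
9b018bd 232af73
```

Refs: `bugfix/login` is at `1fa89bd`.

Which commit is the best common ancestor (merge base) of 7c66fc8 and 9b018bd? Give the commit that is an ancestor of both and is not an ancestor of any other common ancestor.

232af73

Ancestors of 7c66fc8: {082aaaa, 0ad368e, 1fa89bd, 232af73, 7c66fc8, 865b947, 99eefef, ea1e449}.
Ancestors of 9b018bd: {082aaaa, 1fa89bd, 232af73, 9b018bd, ea1e449}.
Common ancestors: {082aaaa, 1fa89bd, 232af73, ea1e449}.
Among these, 232af73 is not an ancestor of any other common ancestor — it is the merge base.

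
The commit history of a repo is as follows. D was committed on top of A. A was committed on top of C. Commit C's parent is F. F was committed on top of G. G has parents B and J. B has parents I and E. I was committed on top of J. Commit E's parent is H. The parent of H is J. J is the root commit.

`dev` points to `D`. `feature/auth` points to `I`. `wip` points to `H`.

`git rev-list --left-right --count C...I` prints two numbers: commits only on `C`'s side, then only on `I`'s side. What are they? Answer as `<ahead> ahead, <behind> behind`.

6 ahead, 0 behind

Reachable from C: {B, C, E, F, G, H, I, J}.
Reachable from I: {I, J}.
Only in C's history (ahead): {B, C, E, F, G, H} — 6.
Only in I's history (behind): {} — 0.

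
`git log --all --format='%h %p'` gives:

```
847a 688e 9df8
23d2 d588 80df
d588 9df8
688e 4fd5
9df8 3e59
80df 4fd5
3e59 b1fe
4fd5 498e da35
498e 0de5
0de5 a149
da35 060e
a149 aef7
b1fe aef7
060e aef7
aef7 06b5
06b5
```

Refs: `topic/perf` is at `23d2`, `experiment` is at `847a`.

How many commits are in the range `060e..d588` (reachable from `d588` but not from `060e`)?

4

Reachable from d588: {06b5, 3e59, 9df8, aef7, b1fe, d588}.
Reachable from 060e: {060e, 06b5, aef7}.
In d588's history but not 060e's: {3e59, 9df8, b1fe, d588} — 4 commits.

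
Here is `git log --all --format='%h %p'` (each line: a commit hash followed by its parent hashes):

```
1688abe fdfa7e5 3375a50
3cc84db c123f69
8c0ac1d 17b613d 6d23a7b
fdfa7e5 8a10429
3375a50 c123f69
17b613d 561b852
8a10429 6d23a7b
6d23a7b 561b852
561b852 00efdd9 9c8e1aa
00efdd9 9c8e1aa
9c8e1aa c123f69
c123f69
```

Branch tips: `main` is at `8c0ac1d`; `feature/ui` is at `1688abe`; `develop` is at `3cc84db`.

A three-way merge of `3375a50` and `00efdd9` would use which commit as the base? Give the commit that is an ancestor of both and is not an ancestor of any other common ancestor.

c123f69

Ancestors of 3375a50: {3375a50, c123f69}.
Ancestors of 00efdd9: {00efdd9, 9c8e1aa, c123f69}.
Common ancestors: {c123f69}.
The only common ancestor is c123f69, so it is the merge base.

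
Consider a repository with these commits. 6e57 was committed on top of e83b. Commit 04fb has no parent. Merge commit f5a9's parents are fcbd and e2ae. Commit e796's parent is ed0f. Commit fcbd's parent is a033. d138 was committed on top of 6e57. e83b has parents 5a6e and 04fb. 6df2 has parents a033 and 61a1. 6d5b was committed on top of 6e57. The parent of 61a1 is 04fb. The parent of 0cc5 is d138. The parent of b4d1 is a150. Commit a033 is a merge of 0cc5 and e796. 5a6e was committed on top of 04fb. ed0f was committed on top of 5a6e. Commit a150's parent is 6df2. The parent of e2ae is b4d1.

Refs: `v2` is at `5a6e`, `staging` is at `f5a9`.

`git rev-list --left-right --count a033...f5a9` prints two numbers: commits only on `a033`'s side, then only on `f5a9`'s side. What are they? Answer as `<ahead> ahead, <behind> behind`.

0 ahead, 7 behind

Reachable from a033: {04fb, 0cc5, 5a6e, 6e57, a033, d138, e796, e83b, ed0f}.
Reachable from f5a9: {04fb, 0cc5, 5a6e, 61a1, 6df2, 6e57, a033, a150, b4d1, d138, e2ae, e796, e83b, ed0f, f5a9, fcbd}.
Only in a033's history (ahead): {} — 0.
Only in f5a9's history (behind): {61a1, 6df2, a150, b4d1, e2ae, f5a9, fcbd} — 7.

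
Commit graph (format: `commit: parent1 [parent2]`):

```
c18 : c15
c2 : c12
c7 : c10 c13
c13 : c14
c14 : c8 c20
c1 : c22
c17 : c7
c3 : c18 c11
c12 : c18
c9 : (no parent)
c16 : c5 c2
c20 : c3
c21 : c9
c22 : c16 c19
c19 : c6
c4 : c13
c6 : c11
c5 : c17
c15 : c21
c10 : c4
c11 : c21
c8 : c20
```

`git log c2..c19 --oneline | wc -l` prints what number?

3

Reachable from c19: {c11, c19, c21, c6, c9}.
Reachable from c2: {c12, c15, c18, c2, c21, c9}.
In c19's history but not c2's: {c11, c19, c6} — 3 commits.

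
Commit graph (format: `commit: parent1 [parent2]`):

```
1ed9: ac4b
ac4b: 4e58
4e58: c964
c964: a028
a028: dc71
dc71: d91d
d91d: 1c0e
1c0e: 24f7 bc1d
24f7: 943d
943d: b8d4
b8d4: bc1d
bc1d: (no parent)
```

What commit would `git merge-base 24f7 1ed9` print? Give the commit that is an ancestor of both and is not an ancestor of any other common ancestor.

24f7

Ancestors of 24f7: {24f7, 943d, b8d4, bc1d}.
Ancestors of 1ed9: {1c0e, 1ed9, 24f7, 4e58, 943d, a028, ac4b, b8d4, bc1d, c964, d91d, dc71}.
Common ancestors: {24f7, 943d, b8d4, bc1d}.
Among these, 24f7 is not an ancestor of any other common ancestor — it is the merge base.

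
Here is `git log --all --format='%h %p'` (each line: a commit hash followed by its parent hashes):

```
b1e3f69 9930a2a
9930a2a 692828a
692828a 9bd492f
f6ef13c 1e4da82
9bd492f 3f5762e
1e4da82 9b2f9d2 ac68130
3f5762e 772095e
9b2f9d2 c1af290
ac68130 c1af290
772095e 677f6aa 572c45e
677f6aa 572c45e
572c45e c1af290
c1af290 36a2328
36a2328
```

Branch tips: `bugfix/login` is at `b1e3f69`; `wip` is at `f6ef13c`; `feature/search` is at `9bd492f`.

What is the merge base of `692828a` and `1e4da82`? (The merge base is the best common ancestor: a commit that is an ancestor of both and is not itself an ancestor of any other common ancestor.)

Ancestors of 692828a: {36a2328, 3f5762e, 572c45e, 677f6aa, 692828a, 772095e, 9bd492f, c1af290}.
Ancestors of 1e4da82: {1e4da82, 36a2328, 9b2f9d2, ac68130, c1af290}.
Common ancestors: {36a2328, c1af290}.
Among these, c1af290 is not an ancestor of any other common ancestor — it is the merge base.

c1af290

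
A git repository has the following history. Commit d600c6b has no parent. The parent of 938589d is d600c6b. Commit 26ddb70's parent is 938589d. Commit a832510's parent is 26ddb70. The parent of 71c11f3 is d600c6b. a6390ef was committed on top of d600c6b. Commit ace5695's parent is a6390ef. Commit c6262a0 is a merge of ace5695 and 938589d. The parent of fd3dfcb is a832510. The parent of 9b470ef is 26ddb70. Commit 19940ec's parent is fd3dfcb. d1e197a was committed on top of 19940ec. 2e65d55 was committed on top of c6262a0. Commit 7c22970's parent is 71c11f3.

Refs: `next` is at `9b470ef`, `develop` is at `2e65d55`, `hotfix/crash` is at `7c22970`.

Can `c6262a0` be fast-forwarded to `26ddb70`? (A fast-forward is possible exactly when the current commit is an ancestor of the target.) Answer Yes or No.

No

A fast-forward from c6262a0 to 26ddb70 is possible iff c6262a0 is an ancestor of 26ddb70.
Ancestors of 26ddb70: {26ddb70, 938589d, d600c6b}.
c6262a0 is not among them, so fast-forward is not possible.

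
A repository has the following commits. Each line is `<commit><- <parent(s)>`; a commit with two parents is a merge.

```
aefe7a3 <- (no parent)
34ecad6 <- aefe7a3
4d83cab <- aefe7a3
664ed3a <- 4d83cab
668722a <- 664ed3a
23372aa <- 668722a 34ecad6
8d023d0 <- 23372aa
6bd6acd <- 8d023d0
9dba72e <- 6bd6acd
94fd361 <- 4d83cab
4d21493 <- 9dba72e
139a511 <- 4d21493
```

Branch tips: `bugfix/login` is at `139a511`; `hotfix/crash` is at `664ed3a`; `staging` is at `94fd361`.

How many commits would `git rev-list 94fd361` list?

3

Walking parent pointers from 94fd361: reachable set = {4d83cab, 94fd361, aefe7a3}.
That is 3 commits.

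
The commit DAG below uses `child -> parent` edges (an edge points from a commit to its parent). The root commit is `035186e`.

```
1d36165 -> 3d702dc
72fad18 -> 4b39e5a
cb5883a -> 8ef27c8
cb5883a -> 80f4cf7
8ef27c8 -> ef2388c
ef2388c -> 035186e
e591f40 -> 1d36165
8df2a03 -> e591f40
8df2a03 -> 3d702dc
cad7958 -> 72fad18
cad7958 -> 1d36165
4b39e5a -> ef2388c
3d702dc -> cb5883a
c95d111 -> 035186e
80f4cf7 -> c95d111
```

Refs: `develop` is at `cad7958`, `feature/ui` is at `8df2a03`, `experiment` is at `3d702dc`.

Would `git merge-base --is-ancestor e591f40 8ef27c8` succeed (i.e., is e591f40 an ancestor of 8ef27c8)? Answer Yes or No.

Ancestors of 8ef27c8: {035186e, 8ef27c8, ef2388c}.
e591f40 is not in that set, so it is not an ancestor of 8ef27c8.

No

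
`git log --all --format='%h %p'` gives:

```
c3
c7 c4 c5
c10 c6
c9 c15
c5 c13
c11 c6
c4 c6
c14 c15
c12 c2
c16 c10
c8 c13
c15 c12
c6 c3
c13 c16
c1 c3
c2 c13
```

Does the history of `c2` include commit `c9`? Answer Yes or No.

Ancestors of c2: {c10, c13, c16, c2, c3, c6}.
c9 is not in that set, so it is not an ancestor of c2.

No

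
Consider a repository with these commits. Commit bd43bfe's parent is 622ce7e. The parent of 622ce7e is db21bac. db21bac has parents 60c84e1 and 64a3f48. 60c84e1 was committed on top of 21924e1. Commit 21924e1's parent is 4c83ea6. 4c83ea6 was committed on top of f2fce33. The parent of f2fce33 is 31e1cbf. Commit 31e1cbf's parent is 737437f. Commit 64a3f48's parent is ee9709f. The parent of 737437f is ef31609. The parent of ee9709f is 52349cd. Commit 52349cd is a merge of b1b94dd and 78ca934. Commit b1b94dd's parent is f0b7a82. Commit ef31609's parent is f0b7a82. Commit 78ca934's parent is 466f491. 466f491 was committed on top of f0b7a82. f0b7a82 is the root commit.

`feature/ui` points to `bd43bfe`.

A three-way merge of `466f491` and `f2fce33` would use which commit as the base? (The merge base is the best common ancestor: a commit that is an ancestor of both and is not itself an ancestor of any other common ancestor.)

Ancestors of 466f491: {466f491, f0b7a82}.
Ancestors of f2fce33: {31e1cbf, 737437f, ef31609, f0b7a82, f2fce33}.
Common ancestors: {f0b7a82}.
The only common ancestor is f0b7a82, so it is the merge base.

f0b7a82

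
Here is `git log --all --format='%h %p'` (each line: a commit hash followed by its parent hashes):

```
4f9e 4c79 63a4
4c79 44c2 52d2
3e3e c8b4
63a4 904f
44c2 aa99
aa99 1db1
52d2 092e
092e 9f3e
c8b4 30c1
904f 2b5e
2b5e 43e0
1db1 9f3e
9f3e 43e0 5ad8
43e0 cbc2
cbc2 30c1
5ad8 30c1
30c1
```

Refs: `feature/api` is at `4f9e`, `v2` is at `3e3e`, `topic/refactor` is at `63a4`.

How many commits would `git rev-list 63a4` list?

Walking parent pointers from 63a4: reachable set = {2b5e, 30c1, 43e0, 63a4, 904f, cbc2}.
That is 6 commits.

6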